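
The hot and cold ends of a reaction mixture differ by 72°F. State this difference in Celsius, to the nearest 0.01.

For a temperature interval the offset drops out; only the factor 5/9 applies.
72 × 5/9 = 40.00.

40.00°C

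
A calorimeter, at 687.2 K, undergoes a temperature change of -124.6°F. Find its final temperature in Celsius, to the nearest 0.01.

344.83°C

Initial temperature in Celsius: 687.2 - 273.15 = 414.0500°C.
The 124.6°F change is an interval, so only the factor 5/9 applies: -124.6 × 5/9 = -69.2222°C.
Final Celsius temperature: 414.0500 - 69.2222 = 344.8278°C.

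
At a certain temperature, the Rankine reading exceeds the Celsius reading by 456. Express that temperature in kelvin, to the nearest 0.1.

Let x be the Celsius reading; then the Rankine reading is 1.8·x + 491.67.
(1.8·x + 491.67) - x = 456  ⇒  (0.8)·x = -35.67  ⇒  x = -44.5875°C.
In kelvin: -44.5875 + 273.15 = 228.6 K.

228.6 K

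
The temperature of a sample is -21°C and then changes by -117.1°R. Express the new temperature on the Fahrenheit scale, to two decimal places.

The 117.1°R change is an interval, so only the factor 5/9 applies: -117.1 × 5/9 = -65.0556°C.
Final Celsius temperature: -21.0000 - 65.0556 = -86.0556°C.
In Fahrenheit: -86.0556 × 1.8 + 32 = -122.90°F.

-122.90°F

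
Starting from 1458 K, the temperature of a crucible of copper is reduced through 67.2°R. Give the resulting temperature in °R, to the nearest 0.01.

2557.20°R

Initial temperature in Celsius: 1458 - 273.15 = 1184.8500°C.
The 67.2°R change is an interval, so only the factor 5/9 applies: -67.2 × 5/9 = -37.3333°C.
Final Celsius temperature: 1184.8500 - 37.3333 = 1147.5167°C.
In Rankine: 1147.5167 × 1.8 + 491.67 = 2557.20°R.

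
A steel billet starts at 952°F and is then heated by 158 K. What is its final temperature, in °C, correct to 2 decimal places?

669.11°C

Initial temperature in Celsius: (952 - 32) × 5/9 = 511.1111°C.
The 158 K change is an interval; Kelvin and Celsius degrees are the same size, so ΔC = +158°C.
Final Celsius temperature: 511.1111 + 158.0000 = 669.1111°C.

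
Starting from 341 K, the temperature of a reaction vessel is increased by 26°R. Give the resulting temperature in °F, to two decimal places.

Initial temperature in Celsius: 341 - 273.15 = 67.8500°C.
The 26°R change is an interval, so only the factor 5/9 applies: +26 × 5/9 = +14.4444°C.
Final Celsius temperature: 67.8500 + 14.4444 = 82.2944°C.
In Fahrenheit: 82.2944 × 1.8 + 32 = 180.13°F.

180.13°F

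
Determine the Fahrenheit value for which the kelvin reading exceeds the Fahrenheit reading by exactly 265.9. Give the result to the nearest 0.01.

Let F be the Fahrenheit reading. The kelvin reading is K = 5/9·F + 255.372.
Require K - F = 265.9: (-4/9)·F + 255.372 = 265.9.
F = (265.9 - 255.372) / (-4/9) = -23.69.

-23.69°F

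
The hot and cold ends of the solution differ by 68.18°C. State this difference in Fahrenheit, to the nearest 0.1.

122.7°F

For a temperature interval the offset drops out; only the factor 1.8 applies.
68.18 × 1.8 = 122.7.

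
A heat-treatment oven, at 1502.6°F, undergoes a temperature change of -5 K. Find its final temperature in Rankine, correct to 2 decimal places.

Initial temperature in Celsius: (1502.6 - 32) × 5/9 = 817.0000°C.
The 5 K change is an interval; Kelvin and Celsius degrees are the same size, so ΔC = -5°C.
Final Celsius temperature: 817.0000 - 5.0000 = 812.0000°C.
In Rankine: 812.0000 × 1.8 + 491.67 = 1953.27°R.

1953.27°R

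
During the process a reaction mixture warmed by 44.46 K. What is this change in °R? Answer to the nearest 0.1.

80.0°R

An interval of 1 K corresponds to 1.8°R.
44.46 × 1.8 = 80.0.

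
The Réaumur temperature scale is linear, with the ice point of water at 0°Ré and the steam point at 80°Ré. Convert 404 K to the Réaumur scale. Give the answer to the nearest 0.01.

First in Celsius: 404 - 273.15 = 130.8500°C.
Linearly onto the Réaumur scale: 0 + (130.8500 / 100) × (80 - 0) = 104.68°Ré.

104.68°Ré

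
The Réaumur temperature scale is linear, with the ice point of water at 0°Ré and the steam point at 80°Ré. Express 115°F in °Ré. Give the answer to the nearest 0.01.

36.89°Ré

First in Celsius: (115 - 32) × 5/9 = 46.1111°C.
Linearly onto the Réaumur scale: 0 + (46.1111 / 100) × (80 - 0) = 36.89°Ré.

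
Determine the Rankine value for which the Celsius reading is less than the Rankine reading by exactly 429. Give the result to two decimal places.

350.66°R

Let R be the Rankine reading. The Celsius reading is C = 5/9·R - 273.15.
Require C - R = -429: (-4/9)·R - 273.15 = -429.
R = (-429 + 273.15) / (-4/9) = 350.66.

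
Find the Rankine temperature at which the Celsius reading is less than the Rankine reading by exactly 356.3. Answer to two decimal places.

187.09°R

Let R be the Rankine reading. The Celsius reading is C = 5/9·R - 273.15.
Require C - R = -356.3: (-4/9)·R - 273.15 = -356.3.
R = (-356.3 + 273.15) / (-4/9) = 187.09.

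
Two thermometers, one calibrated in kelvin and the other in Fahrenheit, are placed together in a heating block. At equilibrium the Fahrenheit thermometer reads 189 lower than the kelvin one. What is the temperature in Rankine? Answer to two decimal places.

609.01°R

Let x be the kelvin reading; then the Fahrenheit reading is 1.8·x - 459.67.
(1.8·x - 459.67) - x = -189  ⇒  (0.8)·x = 270.67  ⇒  x = 338.3375 K.
In Celsius: 338.3375 - 273.15 = 65.1875°C.
In Rankine: 65.1875 × 1.8 + 491.67 = 609.01°R.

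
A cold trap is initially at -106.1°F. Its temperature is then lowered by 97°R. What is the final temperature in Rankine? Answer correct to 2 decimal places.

256.57°R

Initial temperature in Celsius: (-106.1 - 32) × 5/9 = -76.7222°C.
The 97°R change is an interval, so only the factor 5/9 applies: -97 × 5/9 = -53.8889°C.
Final Celsius temperature: -76.7222 - 53.8889 = -130.6111°C.
In Rankine: -130.6111 × 1.8 + 491.67 = 256.57°R.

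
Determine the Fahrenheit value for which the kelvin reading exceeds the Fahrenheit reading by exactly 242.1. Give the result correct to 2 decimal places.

Let F be the Fahrenheit reading. The kelvin reading is K = 5/9·F + 255.372.
Require K - F = 242.1: (-4/9)·F + 255.372 = 242.1.
F = (242.1 - 255.372) / (-4/9) = 29.86.

29.86°F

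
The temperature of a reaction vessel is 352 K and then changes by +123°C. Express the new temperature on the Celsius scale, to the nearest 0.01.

201.85°C

Initial temperature in Celsius: 352 - 273.15 = 78.8500°C.
Final Celsius temperature: 78.8500 + 123.0000 = 201.8500°C.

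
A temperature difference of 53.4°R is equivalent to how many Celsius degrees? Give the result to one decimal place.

An interval of 1°R corresponds to 5/9°C.
53.4 × 5/9 = 29.7.

29.7°C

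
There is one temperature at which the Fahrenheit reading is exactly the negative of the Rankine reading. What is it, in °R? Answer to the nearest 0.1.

Let R be the Rankine reading. The Fahrenheit reading is F = 1·R - 459.67.
Require F = -1·R: 1·R - 459.67 = -1·R.
(2)·R = 459.67  ⇒  R = 229.8.

229.8°R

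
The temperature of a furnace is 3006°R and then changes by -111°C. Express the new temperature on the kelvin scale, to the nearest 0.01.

Initial temperature in Celsius: (3006 - 491.67) × 5/9 = 1396.8500°C.
Final Celsius temperature: 1396.8500 - 111.0000 = 1285.8500°C.
In kelvin: 1285.8500 + 273.15 = 1559.00 K.

1559.00 K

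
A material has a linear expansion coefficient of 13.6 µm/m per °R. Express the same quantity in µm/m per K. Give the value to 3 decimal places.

24.480 µm/m per K

The quantity depends on a temperature interval, so only the ratio of degree sizes applies; the offset between the scales is irrelevant.
A change of 1 K is a change of 1.8°R, so per K the value is 13.6 × 1.8 = 24.480.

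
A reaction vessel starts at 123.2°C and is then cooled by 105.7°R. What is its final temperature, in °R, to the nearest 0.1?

The 105.7°R change is an interval, so only the factor 5/9 applies: -105.7 × 5/9 = -58.7222°C.
Final Celsius temperature: 123.2000 - 58.7222 = 64.4778°C.
In Rankine: 64.4778 × 1.8 + 491.67 = 607.7°R.

607.7°R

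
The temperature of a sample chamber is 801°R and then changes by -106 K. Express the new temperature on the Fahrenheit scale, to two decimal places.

150.53°F

Initial temperature in Celsius: (801 - 491.67) × 5/9 = 171.8500°C.
The 106 K change is an interval; Kelvin and Celsius degrees are the same size, so ΔC = -106°C.
Final Celsius temperature: 171.8500 - 106.0000 = 65.8500°C.
In Fahrenheit: 65.8500 × 1.8 + 32 = 150.53°F.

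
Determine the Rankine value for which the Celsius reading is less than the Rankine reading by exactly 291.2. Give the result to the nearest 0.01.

40.61°R

Let R be the Rankine reading. The Celsius reading is C = 5/9·R - 273.15.
Require C - R = -291.2: (-4/9)·R - 273.15 = -291.2.
R = (-291.2 + 273.15) / (-4/9) = 40.61.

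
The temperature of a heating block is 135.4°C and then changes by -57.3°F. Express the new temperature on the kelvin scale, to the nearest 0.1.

376.7 K

The 57.3°F change is an interval, so only the factor 5/9 applies: -57.3 × 5/9 = -31.8333°C.
Final Celsius temperature: 135.4000 - 31.8333 = 103.5667°C.
In kelvin: 103.5667 + 273.15 = 376.7 K.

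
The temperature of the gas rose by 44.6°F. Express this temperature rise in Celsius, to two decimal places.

An interval of 1°F corresponds to 5/9°C.
44.6 × 5/9 = 24.78.

24.78°C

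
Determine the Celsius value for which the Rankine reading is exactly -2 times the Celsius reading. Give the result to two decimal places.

-129.39°C

Let C be the Celsius reading. The Rankine reading is R = 1.8·C + 491.67.
Require R = -2·C: 1.8·C + 491.67 = -2·C.
(3.8)·C = -491.67  ⇒  C = -129.39.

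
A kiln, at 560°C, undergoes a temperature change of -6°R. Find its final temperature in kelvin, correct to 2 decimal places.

The 6°R change is an interval, so only the factor 5/9 applies: -6 × 5/9 = -3.3333°C.
Final Celsius temperature: 560.0000 - 3.3333 = 556.6667°C.
In kelvin: 556.6667 + 273.15 = 829.82 K.

829.82 K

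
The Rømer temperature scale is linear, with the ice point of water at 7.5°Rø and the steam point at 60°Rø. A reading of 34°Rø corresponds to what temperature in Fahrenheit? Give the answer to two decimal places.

Linear interpolation between the fixed points: C = (34 - 7.5) × 100 / (60 - 7.5) = 50.4762°C.
Then 50.4762 × 1.8 + 32 = 122.86°F.

122.86°F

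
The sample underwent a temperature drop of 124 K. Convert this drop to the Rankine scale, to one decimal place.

223.2°R

Only the scale ratio 1.8 matters for a change in temperature.
124 × 1.8 = 223.2.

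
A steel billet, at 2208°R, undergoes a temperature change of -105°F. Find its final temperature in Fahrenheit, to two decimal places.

Initial temperature in Celsius: (2208 - 491.67) × 5/9 = 953.5167°C.
The 105°F change is an interval, so only the factor 5/9 applies: -105 × 5/9 = -58.3333°C.
Final Celsius temperature: 953.5167 - 58.3333 = 895.1833°C.
In Fahrenheit: 895.1833 × 1.8 + 32 = 1643.33°F.

1643.33°F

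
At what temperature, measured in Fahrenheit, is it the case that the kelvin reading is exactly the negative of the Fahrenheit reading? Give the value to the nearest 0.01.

-164.17°F

Let F be the Fahrenheit reading. The kelvin reading is K = 5/9·F + 255.372.
Require K = -1·F: 5/9·F + 255.372 = -1·F.
(14/9)·F = -255.372  ⇒  F = -164.17.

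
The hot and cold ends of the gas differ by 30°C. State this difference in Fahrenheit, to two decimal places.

54.00°F

For a temperature interval the offset drops out; only the factor 1.8 applies.
30 × 1.8 = 54.00.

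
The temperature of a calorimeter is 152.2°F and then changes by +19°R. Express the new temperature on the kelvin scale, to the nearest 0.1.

Initial temperature in Celsius: (152.2 - 32) × 5/9 = 66.7778°C.
The 19°R change is an interval, so only the factor 5/9 applies: +19 × 5/9 = +10.5556°C.
Final Celsius temperature: 66.7778 + 10.5556 = 77.3333°C.
In kelvin: 77.3333 + 273.15 = 350.5 K.

350.5 K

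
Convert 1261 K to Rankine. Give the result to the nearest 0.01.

In Celsius: 1261 - 273.15 = 987.8500°C.
In Rankine: 987.8500 × 1.8 + 491.67 = 2269.80°R.

2269.80°R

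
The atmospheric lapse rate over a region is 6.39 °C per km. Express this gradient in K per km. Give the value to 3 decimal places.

6.390 K/km

Since only a temperature interval is involved, the additive offset between the scales drops out.
A change of 1°C is a change of 1 K, so 6.39 × 1 = 6.390.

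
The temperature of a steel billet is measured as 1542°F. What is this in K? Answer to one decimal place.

1112.0 K

In Celsius: (1542 - 32) × 5/9 = 838.8889°C.
In kelvin: 838.8889 + 273.15 = 1112.0 K.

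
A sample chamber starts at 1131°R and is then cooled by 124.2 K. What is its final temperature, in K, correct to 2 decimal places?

Initial temperature in Celsius: (1131 - 491.67) × 5/9 = 355.1833°C.
The 124.2 K change is an interval; Kelvin and Celsius degrees are the same size, so ΔC = -124.2°C.
Final Celsius temperature: 355.1833 - 124.2000 = 230.9833°C.
In kelvin: 230.9833 + 273.15 = 504.13 K.

504.13 K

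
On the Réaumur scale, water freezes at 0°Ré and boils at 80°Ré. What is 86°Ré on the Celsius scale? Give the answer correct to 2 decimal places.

107.50°C

Linear interpolation between the fixed points: C = (86 - 0) × 100 / (80 - 0) = 107.5000°C.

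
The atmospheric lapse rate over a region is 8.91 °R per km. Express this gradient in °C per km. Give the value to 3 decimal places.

4.950 °C/km

The quantity depends on a temperature interval, so only the ratio of degree sizes applies; the offset between the scales is irrelevant.
A change of 1°R is a change of 5/9°C, so 8.91 × 5/9 = 4.950.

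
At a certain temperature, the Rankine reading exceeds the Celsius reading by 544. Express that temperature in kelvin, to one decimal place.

338.6 K

Let x be the Celsius reading; then the Rankine reading is 1.8·x + 491.67.
(1.8·x + 491.67) - x = 544  ⇒  (0.8)·x = 52.33  ⇒  x = 65.4125°C.
In kelvin: 65.4125 + 273.15 = 338.6 K.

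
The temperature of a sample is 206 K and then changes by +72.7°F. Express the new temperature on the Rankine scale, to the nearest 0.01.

Initial temperature in Celsius: 206 - 273.15 = -67.1500°C.
The 72.7°F change is an interval, so only the factor 5/9 applies: +72.7 × 5/9 = +40.3889°C.
Final Celsius temperature: -67.1500 + 40.3889 = -26.7611°C.
In Rankine: -26.7611 × 1.8 + 491.67 = 443.50°R.

443.50°R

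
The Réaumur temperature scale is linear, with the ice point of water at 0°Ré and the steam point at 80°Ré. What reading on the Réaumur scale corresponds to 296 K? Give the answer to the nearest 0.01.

18.28°Ré

First in Celsius: 296 - 273.15 = 22.8500°C.
Linearly onto the Réaumur scale: 0 + (22.8500 / 100) × (80 - 0) = 18.28°Ré.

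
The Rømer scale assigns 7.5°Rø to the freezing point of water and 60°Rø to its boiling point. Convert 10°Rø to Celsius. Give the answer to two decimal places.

Linear interpolation between the fixed points: C = (10 - 7.5) × 100 / (60 - 7.5) = 4.7619°C.

4.76°C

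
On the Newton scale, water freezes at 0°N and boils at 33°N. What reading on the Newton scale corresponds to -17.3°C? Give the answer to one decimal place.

-5.7°N

Linearly onto the Newton scale: 0 + (-17.3000 / 100) × (33 - 0) = -5.7°N.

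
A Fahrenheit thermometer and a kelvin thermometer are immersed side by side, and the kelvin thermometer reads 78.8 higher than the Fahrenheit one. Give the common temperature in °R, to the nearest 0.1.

Let x be the Fahrenheit reading; then the kelvin reading is 5/9·x + 255.372.
(5/9·x + 255.372) - x = 78.8  ⇒  (-4/9)·x = -176.572  ⇒  x = 397.2875°F.
In Celsius: (397.2875 - 32) × 5/9 = 202.9375°C.
In Rankine: 202.9375 × 1.8 + 491.67 = 857.0°R.

857.0°R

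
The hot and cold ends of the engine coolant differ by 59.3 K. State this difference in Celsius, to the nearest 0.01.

59.30°C

Kelvin and Celsius degrees are the same size, so the interval is unchanged: 59.30.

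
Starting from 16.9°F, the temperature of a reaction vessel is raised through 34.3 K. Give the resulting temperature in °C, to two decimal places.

Initial temperature in Celsius: (16.9 - 32) × 5/9 = -8.3889°C.
The 34.3 K change is an interval; Kelvin and Celsius degrees are the same size, so ΔC = +34.3°C.
Final Celsius temperature: -8.3889 + 34.3000 = 25.9111°C.

25.91°C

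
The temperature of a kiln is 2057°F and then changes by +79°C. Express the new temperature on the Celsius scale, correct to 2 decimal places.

1204.00°C

Initial temperature in Celsius: (2057 - 32) × 5/9 = 1125.0000°C.
Final Celsius temperature: 1125.0000 + 79.0000 = 1204.0000°C.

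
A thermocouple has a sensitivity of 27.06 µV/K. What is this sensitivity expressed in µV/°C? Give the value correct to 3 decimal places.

Since only a temperature interval is involved, the additive offset between the scales drops out.
A change of 1°C is a change of 1 K, so per °C the value is 27.06 × 1 = 27.060.

27.060 µV/°C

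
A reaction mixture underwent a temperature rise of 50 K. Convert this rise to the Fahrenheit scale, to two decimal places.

90.00°F

For a temperature interval the offset drops out; only the factor 1.8 applies.
50 × 1.8 = 90.00.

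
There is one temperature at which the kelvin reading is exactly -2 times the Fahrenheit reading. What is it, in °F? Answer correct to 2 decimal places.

Let F be the Fahrenheit reading. The kelvin reading is K = 5/9·F + 255.372.
Require K = -2·F: 5/9·F + 255.372 = -2·F.
(23/9)·F = -255.372  ⇒  F = -99.93.

-99.93°F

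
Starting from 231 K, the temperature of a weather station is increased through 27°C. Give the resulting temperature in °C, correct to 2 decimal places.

-15.15°C

Initial temperature in Celsius: 231 - 273.15 = -42.1500°C.
Final Celsius temperature: -42.1500 + 27.0000 = -15.1500°C.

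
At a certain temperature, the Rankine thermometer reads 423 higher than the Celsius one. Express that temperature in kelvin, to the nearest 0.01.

187.31 K

Let x be the Celsius reading; then the Rankine reading is 1.8·x + 491.67.
(1.8·x + 491.67) - x = 423  ⇒  (0.8)·x = -68.67  ⇒  x = -85.8375°C.
In kelvin: -85.8375 + 273.15 = 187.31 K.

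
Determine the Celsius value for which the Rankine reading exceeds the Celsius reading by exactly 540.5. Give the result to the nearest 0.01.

61.04°C

Let C be the Celsius reading. The Rankine reading is R = 1.8·C + 491.67.
Require R - C = 540.5: (0.8)·C + 491.67 = 540.5.
C = (540.5 - 491.67) / (0.8) = 61.04.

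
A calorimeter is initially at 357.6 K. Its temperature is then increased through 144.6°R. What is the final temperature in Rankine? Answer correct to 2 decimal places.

788.28°R

Initial temperature in Celsius: 357.6 - 273.15 = 84.4500°C.
The 144.6°R change is an interval, so only the factor 5/9 applies: +144.6 × 5/9 = +80.3333°C.
Final Celsius temperature: 84.4500 + 80.3333 = 164.7833°C.
In Rankine: 164.7833 × 1.8 + 491.67 = 788.28°R.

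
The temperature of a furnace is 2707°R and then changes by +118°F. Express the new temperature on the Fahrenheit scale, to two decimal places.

Initial temperature in Celsius: (2707 - 491.67) × 5/9 = 1230.7389°C.
The 118°F change is an interval, so only the factor 5/9 applies: +118 × 5/9 = +65.5556°C.
Final Celsius temperature: 1230.7389 + 65.5556 = 1296.2944°C.
In Fahrenheit: 1296.2944 × 1.8 + 32 = 2365.33°F.

2365.33°F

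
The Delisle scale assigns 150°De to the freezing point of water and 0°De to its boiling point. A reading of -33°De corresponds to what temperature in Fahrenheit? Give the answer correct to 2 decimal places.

Linear interpolation between the fixed points: C = (-33 - 150) × 100 / (0 - 150) = 122.0000°C.
Then 122.0000 × 1.8 + 32 = 251.60°F.

251.60°F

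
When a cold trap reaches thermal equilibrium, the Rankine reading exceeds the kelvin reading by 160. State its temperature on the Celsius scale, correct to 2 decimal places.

Let x be the Rankine reading; then the kelvin reading is 5/9·x.
(5/9·x) - x = -160  ⇒  (-4/9)·x = -160  ⇒  x = 360.0000°R.
In Celsius: (360 - 491.67) × 5/9 = -73.15°C.

-73.15°C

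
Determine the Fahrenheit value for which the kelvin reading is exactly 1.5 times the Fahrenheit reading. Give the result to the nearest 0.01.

Let F be the Fahrenheit reading. The kelvin reading is K = 5/9·F + 255.372.
Require K = 1.5·F: 5/9·F + 255.372 = 1.5·F.
(-17/18)·F = -255.372  ⇒  F = 270.39.

270.39°F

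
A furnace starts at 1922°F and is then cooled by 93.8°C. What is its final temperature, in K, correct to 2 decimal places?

1229.35 K

Initial temperature in Celsius: (1922 - 32) × 5/9 = 1050.0000°C.
Final Celsius temperature: 1050.0000 - 93.8000 = 956.2000°C.
In kelvin: 956.2000 + 273.15 = 1229.35 K.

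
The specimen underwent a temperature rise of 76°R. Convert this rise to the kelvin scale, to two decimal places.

42.22 K

For a temperature interval the offset drops out; only the factor 5/9 applies.
76 × 5/9 = 42.22.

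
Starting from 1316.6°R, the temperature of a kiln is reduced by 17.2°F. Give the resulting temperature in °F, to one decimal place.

839.7°F

Initial temperature in Celsius: (1316.6 - 491.67) × 5/9 = 458.2944°C.
The 17.2°F change is an interval, so only the factor 5/9 applies: -17.2 × 5/9 = -9.5556°C.
Final Celsius temperature: 458.2944 - 9.5556 = 448.7389°C.
In Fahrenheit: 448.7389 × 1.8 + 32 = 839.7°F.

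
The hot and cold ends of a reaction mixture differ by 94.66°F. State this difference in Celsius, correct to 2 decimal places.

An interval of 1°F corresponds to 5/9°C.
94.66 × 5/9 = 52.59.

52.59°C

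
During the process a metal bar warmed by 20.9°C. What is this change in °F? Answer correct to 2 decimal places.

Only the scale ratio 1.8 matters for a change in temperature.
20.9 × 1.8 = 37.62.

37.62°F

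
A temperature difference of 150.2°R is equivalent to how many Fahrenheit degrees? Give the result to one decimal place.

150.2°F

Rankine and Fahrenheit degrees are the same size, so the interval is unchanged: 150.2.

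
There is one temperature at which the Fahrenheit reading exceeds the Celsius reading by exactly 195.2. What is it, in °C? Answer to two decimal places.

Let C be the Celsius reading. The Fahrenheit reading is F = 1.8·C + 32.
Require F - C = 195.2: (0.8)·C + 32 = 195.2.
C = (195.2 - 32) / (0.8) = 204.00.

204.00°C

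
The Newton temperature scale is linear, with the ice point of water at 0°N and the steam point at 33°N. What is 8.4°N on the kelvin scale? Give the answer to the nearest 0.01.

298.60 K

Linear interpolation between the fixed points: C = (8.4 - 0) × 100 / (33 - 0) = 25.4545°C.
Then 25.4545 + 273.15 = 298.60 K.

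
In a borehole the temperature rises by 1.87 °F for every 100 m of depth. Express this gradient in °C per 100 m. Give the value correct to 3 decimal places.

1.039 °C/100 m

Since only a temperature interval is involved, the additive offset between the scales drops out.
A change of 1°F is a change of 5/9°C, so 1.87 × 5/9 = 1.039.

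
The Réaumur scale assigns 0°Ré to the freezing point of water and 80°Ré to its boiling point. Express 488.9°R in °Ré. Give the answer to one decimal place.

-1.2°Ré

First in Celsius: (488.9 - 491.67) × 5/9 = -1.5389°C.
Linearly onto the Réaumur scale: 0 + (-1.5389 / 100) × (80 - 0) = -1.2°Ré.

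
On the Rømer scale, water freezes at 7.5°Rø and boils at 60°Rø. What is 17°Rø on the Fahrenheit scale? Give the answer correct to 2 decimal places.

64.57°F

Linear interpolation between the fixed points: C = (17 - 7.5) × 100 / (60 - 7.5) = 18.0952°C.
Then 18.0952 × 1.8 + 32 = 64.57°F.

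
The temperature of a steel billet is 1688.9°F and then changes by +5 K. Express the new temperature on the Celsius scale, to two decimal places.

Initial temperature in Celsius: (1688.9 - 32) × 5/9 = 920.5000°C.
The 5 K change is an interval; Kelvin and Celsius degrees are the same size, so ΔC = +5°C.
Final Celsius temperature: 920.5000 + 5.0000 = 925.5000°C.

925.50°C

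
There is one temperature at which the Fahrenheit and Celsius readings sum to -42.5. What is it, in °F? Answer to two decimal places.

-15.89°F

Let F be the Fahrenheit reading. The Celsius reading is C = 5/9·F - 17.7778.
Require F + C = -42.5: (14/9)·F - 17.7778 = -42.5.
F = (-42.5 + 17.7778) / (14/9) = -15.89.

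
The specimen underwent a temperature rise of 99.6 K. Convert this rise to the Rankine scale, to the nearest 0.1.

An interval of 1 K corresponds to 1.8°R.
99.6 × 1.8 = 179.3.

179.3°R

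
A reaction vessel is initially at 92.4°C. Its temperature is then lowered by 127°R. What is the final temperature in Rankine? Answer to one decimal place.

531.0°R

The 127°R change is an interval, so only the factor 5/9 applies: -127 × 5/9 = -70.5556°C.
Final Celsius temperature: 92.4000 - 70.5556 = 21.8444°C.
In Rankine: 21.8444 × 1.8 + 491.67 = 531.0°R.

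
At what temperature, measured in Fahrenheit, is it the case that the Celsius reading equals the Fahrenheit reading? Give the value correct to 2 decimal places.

Let F be the Fahrenheit reading. The Celsius reading is C = 5/9·F - 17.7778.
Set C = F: 5/9·F - 17.7778 = F.
(-4/9)·F = 17.7778  ⇒  F = -40.00.

-40.00°F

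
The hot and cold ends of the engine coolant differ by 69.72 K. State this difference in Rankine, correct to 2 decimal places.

125.50°R

Only the scale ratio 1.8 matters for a change in temperature.
69.72 × 1.8 = 125.50.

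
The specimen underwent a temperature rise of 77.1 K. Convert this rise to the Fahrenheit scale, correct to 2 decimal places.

138.78°F

An interval of 1 K corresponds to 1.8°F.
77.1 × 1.8 = 138.78.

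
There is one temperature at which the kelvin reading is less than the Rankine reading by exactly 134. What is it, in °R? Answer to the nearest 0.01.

Let R be the Rankine reading. The kelvin reading is K = 5/9·R.
Require K - R = -134: (-4/9)·R = -134.
R = (-134) / (-4/9) = 301.50.

301.50°R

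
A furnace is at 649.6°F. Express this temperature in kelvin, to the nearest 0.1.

616.3 K

In Celsius: (649.6 - 32) × 5/9 = 343.1111°C.
In kelvin: 343.1111 + 273.15 = 616.3 K.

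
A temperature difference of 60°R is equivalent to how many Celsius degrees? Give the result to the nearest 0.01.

Only the scale ratio 5/9 matters for a change in temperature.
60 × 5/9 = 33.33.

33.33°C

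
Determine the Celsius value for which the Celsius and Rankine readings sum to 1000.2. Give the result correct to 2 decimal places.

Let C be the Celsius reading. The Rankine reading is R = 1.8·C + 491.67.
Require C + R = 1000.2: (2.8)·C + 491.67 = 1000.2.
C = (1000.2 - 491.67) / (2.8) = 181.62.

181.62°C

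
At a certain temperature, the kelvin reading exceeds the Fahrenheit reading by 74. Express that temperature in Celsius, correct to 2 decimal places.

Let x be the Fahrenheit reading; then the kelvin reading is 5/9·x + 255.372.
(5/9·x + 255.372) - x = 74  ⇒  (-4/9)·x = -181.372  ⇒  x = 408.0875°F.
In Celsius: (408.0875 - 32) × 5/9 = 208.94°C.

208.94°C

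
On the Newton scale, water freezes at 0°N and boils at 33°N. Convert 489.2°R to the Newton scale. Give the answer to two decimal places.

First in Celsius: (489.2 - 491.67) × 5/9 = -1.3722°C.
Linearly onto the Newton scale: 0 + (-1.3722 / 100) × (33 - 0) = -0.45°N.

-0.45°N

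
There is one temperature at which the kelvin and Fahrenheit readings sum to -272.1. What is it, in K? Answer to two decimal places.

Let K be the kelvin reading. The Fahrenheit reading is F = 1.8·K - 459.67.
Require K + F = -272.1: (2.8)·K - 459.67 = -272.1.
K = (-272.1 + 459.67) / (2.8) = 66.99.

66.99 K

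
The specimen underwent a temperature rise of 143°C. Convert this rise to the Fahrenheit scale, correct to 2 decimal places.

257.40°F

Only the scale ratio 1.8 matters for a change in temperature.
143 × 1.8 = 257.40.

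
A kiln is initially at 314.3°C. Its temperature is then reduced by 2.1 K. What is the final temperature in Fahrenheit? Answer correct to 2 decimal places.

The 2.1 K change is an interval; Kelvin and Celsius degrees are the same size, so ΔC = -2.1°C.
Final Celsius temperature: 314.3000 - 2.1000 = 312.2000°C.
In Fahrenheit: 312.2000 × 1.8 + 32 = 593.96°F.

593.96°F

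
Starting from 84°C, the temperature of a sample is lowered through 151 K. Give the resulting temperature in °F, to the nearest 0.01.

The 151 K change is an interval; Kelvin and Celsius degrees are the same size, so ΔC = -151°C.
Final Celsius temperature: 84.0000 - 151.0000 = -67.0000°C.
In Fahrenheit: -67.0000 × 1.8 + 32 = -88.60°F.

-88.60°F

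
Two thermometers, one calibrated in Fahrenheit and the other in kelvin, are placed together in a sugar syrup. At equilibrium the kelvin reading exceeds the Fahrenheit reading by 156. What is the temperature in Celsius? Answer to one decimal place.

106.4°C

Let x be the Fahrenheit reading; then the kelvin reading is 5/9·x + 255.372.
(5/9·x + 255.372) - x = 156  ⇒  (-4/9)·x = -99.3722  ⇒  x = 223.5875°F.
In Celsius: (223.5875 - 32) × 5/9 = 106.4°C.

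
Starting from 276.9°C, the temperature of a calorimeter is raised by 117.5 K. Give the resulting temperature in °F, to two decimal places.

The 117.5 K change is an interval; Kelvin and Celsius degrees are the same size, so ΔC = +117.5°C.
Final Celsius temperature: 276.9000 + 117.5000 = 394.4000°C.
In Fahrenheit: 394.4000 × 1.8 + 32 = 741.92°F.

741.92°F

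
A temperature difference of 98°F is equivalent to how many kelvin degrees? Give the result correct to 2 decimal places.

54.44 K

An interval of 1°F corresponds to 5/9 K.
98 × 5/9 = 54.44.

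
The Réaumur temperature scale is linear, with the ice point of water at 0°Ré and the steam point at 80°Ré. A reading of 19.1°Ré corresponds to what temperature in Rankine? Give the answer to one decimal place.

Linear interpolation between the fixed points: C = (19.1 - 0) × 100 / (80 - 0) = 23.8750°C.
Then 23.8750 × 1.8 + 491.67 = 534.6°R.

534.6°R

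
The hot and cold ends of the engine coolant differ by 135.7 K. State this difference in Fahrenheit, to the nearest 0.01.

For a temperature interval the offset drops out; only the factor 1.8 applies.
135.7 × 1.8 = 244.26.

244.26°F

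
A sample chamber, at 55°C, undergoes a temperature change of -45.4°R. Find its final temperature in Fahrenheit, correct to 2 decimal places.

The 45.4°R change is an interval, so only the factor 5/9 applies: -45.4 × 5/9 = -25.2222°C.
Final Celsius temperature: 55.0000 - 25.2222 = 29.7778°C.
In Fahrenheit: 29.7778 × 1.8 + 32 = 85.60°F.

85.60°F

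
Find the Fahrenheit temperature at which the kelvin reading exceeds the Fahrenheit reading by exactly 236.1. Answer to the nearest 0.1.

Let F be the Fahrenheit reading. The kelvin reading is K = 5/9·F + 255.372.
Require K - F = 236.1: (-4/9)·F + 255.372 = 236.1.
F = (236.1 - 255.372) / (-4/9) = 43.4.

43.4°F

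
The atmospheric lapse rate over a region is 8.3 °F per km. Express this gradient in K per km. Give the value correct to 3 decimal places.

Since only a temperature interval is involved, the additive offset between the scales drops out.
A change of 1°F is a change of 5/9 K, so 8.3 × 5/9 = 4.611.

4.611 K/km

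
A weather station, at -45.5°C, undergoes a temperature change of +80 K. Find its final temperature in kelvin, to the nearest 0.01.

The 80 K change is an interval; Kelvin and Celsius degrees are the same size, so ΔC = +80°C.
Final Celsius temperature: -45.5000 + 80.0000 = 34.5000°C.
In kelvin: 34.5000 + 273.15 = 307.65 K.

307.65 K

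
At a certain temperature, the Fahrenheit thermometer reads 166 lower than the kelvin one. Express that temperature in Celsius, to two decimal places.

93.94°C

Let x be the kelvin reading; then the Fahrenheit reading is 1.8·x - 459.67.
(1.8·x - 459.67) - x = -166  ⇒  (0.8)·x = 293.67  ⇒  x = 367.0875 K.
In Celsius: 367.0875 - 273.15 = 93.94°C.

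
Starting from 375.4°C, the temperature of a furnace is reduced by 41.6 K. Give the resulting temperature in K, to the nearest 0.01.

606.95 K

The 41.6 K change is an interval; Kelvin and Celsius degrees are the same size, so ΔC = -41.6°C.
Final Celsius temperature: 375.4000 - 41.6000 = 333.8000°C.
In kelvin: 333.8000 + 273.15 = 606.95 K.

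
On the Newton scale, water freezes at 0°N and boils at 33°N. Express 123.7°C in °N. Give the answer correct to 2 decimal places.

Linearly onto the Newton scale: 0 + (123.7000 / 100) × (33 - 0) = 40.82°N.

40.82°N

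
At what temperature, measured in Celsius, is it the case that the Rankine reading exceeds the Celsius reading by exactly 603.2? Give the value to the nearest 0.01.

139.41°C

Let C be the Celsius reading. The Rankine reading is R = 1.8·C + 491.67.
Require R - C = 603.2: (0.8)·C + 491.67 = 603.2.
C = (603.2 - 491.67) / (0.8) = 139.41.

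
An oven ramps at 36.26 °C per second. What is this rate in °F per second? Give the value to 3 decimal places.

Since only a temperature interval is involved, the additive offset between the scales drops out.
A change of 1°C is a change of 1.8°F, so 36.26 × 1.8 = 65.268.

65.268 °F/second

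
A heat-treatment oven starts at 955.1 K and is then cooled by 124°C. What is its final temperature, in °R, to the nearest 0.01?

1495.98°R

Initial temperature in Celsius: 955.1 - 273.15 = 681.9500°C.
Final Celsius temperature: 681.9500 - 124.0000 = 557.9500°C.
In Rankine: 557.9500 × 1.8 + 491.67 = 1495.98°R.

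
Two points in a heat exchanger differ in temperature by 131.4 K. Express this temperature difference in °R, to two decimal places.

For a temperature interval the offset drops out; only the factor 1.8 applies.
131.4 × 1.8 = 236.52.

236.52°R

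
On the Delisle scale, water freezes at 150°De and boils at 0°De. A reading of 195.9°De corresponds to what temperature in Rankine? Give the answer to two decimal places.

436.59°R

Linear interpolation between the fixed points: C = (195.9 - 150) × 100 / (0 - 150) = -30.6000°C.
Then -30.6000 × 1.8 + 491.67 = 436.59°R.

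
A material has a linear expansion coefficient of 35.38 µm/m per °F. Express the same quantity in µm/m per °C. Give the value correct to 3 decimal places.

Since only a temperature interval is involved, the additive offset between the scales drops out.
A change of 1°C is a change of 1.8°F, so per °C the value is 35.38 × 1.8 = 63.684.

63.684 µm/m per °C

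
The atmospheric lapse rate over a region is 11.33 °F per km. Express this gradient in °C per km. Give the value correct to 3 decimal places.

The quantity depends on a temperature interval, so only the ratio of degree sizes applies; the offset between the scales is irrelevant.
A change of 1°F is a change of 5/9°C, so 11.33 × 5/9 = 6.294.

6.294 °C/km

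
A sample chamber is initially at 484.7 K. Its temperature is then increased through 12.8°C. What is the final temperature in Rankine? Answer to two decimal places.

895.50°R

Initial temperature in Celsius: 484.7 - 273.15 = 211.5500°C.
Final Celsius temperature: 211.5500 + 12.8000 = 224.3500°C.
In Rankine: 224.3500 × 1.8 + 491.67 = 895.50°R.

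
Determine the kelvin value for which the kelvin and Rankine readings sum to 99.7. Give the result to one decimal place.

Let K be the kelvin reading. The Rankine reading is R = 1.8·K.
Require K + R = 99.7: (2.8)·K = 99.7.
K = (99.7) / (2.8) = 35.6.

35.6 K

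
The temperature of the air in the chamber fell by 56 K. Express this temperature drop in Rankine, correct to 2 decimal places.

For a temperature interval the offset drops out; only the factor 1.8 applies.
56 × 1.8 = 100.80.

100.80°R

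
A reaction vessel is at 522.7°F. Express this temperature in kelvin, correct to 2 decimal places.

545.76 K

In Celsius: (522.7 - 32) × 5/9 = 272.6111°C.
In kelvin: 272.6111 + 273.15 = 545.76 K.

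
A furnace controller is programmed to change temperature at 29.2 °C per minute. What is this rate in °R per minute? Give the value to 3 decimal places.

52.560 °R/minute

The quantity depends on a temperature interval, so only the ratio of degree sizes applies; the offset between the scales is irrelevant.
A change of 1°C is a change of 1.8°R, so 29.2 × 1.8 = 52.560.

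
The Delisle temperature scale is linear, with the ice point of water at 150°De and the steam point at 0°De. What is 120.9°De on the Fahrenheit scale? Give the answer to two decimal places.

66.92°F

Linear interpolation between the fixed points: C = (120.9 - 150) × 100 / (0 - 150) = 19.4000°C.
Then 19.4000 × 1.8 + 32 = 66.92°F.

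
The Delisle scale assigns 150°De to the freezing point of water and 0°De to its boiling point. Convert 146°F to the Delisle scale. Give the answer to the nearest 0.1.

55.0°De

First in Celsius: (146 - 32) × 5/9 = 63.3333°C.
Linearly onto the Delisle scale: 150 + (63.3333 / 100) × (0 - 150) = 55.0°De.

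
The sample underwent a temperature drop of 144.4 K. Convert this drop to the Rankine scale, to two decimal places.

For a temperature interval the offset drops out; only the factor 1.8 applies.
144.4 × 1.8 = 259.92.

259.92°R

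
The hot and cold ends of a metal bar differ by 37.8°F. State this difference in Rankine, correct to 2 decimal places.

37.80°R

Fahrenheit and Rankine degrees are the same size, so the interval is unchanged: 37.80.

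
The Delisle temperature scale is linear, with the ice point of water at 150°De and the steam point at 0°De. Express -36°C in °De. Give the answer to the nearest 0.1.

204.0°De

Linearly onto the Delisle scale: 150 + (-36.0000 / 100) × (0 - 150) = 204.0°De.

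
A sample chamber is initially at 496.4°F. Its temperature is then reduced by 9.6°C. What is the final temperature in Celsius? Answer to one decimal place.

Initial temperature in Celsius: (496.4 - 32) × 5/9 = 258.0000°C.
Final Celsius temperature: 258.0000 - 9.6000 = 248.4000°C.

248.4°C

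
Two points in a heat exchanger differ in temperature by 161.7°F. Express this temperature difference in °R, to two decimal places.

Fahrenheit and Rankine degrees are the same size, so the interval is unchanged: 161.70.

161.70°R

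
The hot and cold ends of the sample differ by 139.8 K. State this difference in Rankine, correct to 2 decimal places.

For a temperature interval the offset drops out; only the factor 1.8 applies.
139.8 × 1.8 = 251.64.

251.64°R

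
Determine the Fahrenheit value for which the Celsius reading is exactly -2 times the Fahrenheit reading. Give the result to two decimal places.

Let F be the Fahrenheit reading. The Celsius reading is C = 5/9·F - 17.7778.
Require C = -2·F: 5/9·F - 17.7778 = -2·F.
(23/9)·F = 17.7778  ⇒  F = 6.96.

6.96°F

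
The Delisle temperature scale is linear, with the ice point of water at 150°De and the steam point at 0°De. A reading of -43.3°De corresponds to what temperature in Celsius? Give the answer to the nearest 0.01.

Linear interpolation between the fixed points: C = (-43.3 - 150) × 100 / (0 - 150) = 128.8667°C.

128.87°C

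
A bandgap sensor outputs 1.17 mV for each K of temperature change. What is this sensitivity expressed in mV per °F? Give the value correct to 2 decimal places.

The quantity depends on a temperature interval, so only the ratio of degree sizes applies; the offset between the scales is irrelevant.
A change of 1°F is a change of 5/9 K, so per °F the value is 1.17 × 5/9 = 0.65.

0.65 mV per °F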